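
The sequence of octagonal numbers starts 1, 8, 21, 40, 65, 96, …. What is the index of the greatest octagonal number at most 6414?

Solve n(3n−2) ≤ 6414 for integer n.
n = 46 gives 6256 ≤ 6414, while n = 47 gives 6533 > 6414; so the answer is index 46.

46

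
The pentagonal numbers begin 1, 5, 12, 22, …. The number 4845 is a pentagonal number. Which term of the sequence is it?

Set n(3n−1)/2 = 4845, giving 3n² − n − 9690 = 0.
The discriminant is 1 + 24·4845 = 116281, and √116281 = 341.
So n = (1 + 341) / 6 = 342/6 = 57.

57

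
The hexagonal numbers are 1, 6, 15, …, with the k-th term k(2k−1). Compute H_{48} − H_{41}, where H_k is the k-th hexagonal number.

1239

48·(2·48 − 1) = 4560 and 41·(2·41 − 1) = 3321.
Difference: 4560 − 3321 = 1239.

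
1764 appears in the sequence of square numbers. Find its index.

We need n² = 1764, so n = √1764 = 42.

42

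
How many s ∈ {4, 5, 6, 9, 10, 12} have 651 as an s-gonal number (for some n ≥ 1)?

2

s = 4: P(4, 25) = 625 and P(4, 26) = 676; 651 is not s-gonal.
s = 5: P(5, 21) = 651. ✓
s = 6: P(6, 18) = 630 and P(6, 19) = 703; 651 is not s-gonal.
s = 9: P(9, 14) = 651. ✓
s = 10: P(10, 13) = 637 and P(10, 14) = 742; 651 is not s-gonal.
s = 12: P(12, 11) = 561 and P(12, 12) = 672; 651 is not s-gonal.
Hits: s ∈ {5, 9} → 2.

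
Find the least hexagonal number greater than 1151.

1225

Solve n(2n−1) > 1151 for integer n.
The largest n with value ≤ 1151 is 24 (since 1128 ≤ 1151 < 1225), so the first above is n = 25, value 1225.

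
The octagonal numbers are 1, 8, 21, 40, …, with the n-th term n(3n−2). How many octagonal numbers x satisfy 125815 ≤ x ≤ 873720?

335

The n-th octagonal number is n(3n−2).
Smallest index with value ≥ 125815: n = 206 (giving 126896).
Largest index with value ≤ 873720: n = 540 (giving 873720).
Indices 206 through 540: 335 terms.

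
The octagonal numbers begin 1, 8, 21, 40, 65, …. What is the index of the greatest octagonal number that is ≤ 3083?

32

Solve n(3n−2) ≤ 3083 for integer n.
n = 32 gives 3008 ≤ 3083, while n = 33 gives 3201 > 3083; so the answer is index 32.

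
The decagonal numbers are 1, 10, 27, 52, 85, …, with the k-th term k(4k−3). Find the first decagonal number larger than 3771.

4000

Solve n(4n−3) > 3771 for integer n.
The largest n with value ≤ 3771 is 31 (since 3751 ≤ 3771 < 4000), so the first above is n = 32, value 4000.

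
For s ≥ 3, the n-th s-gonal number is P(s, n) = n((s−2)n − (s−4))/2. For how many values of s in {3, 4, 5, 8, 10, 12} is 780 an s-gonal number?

1

s = 3: P(3, 39) = 780. ✓
s = 4: P(4, 27) = 729 and P(4, 28) = 784; 780 is not s-gonal.
s = 5: P(5, 22) = 715 and P(5, 23) = 782; 780 is not s-gonal.
s = 8: P(8, 16) = 736 and P(8, 17) = 833; 780 is not s-gonal.
s = 10: P(10, 14) = 742 and P(10, 15) = 855; 780 is not s-gonal.
s = 12: P(12, 12) = 672 and P(12, 13) = 793; 780 is not s-gonal.
Hits: s ∈ {3} → 1.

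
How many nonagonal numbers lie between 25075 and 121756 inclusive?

102

The n-th nonagonal number is n(7n−5)/2.
Smallest index with value ≥ 25075: n = 85 (giving 25075).
Largest index with value ≤ 121756: n = 186 (giving 120621).
Indices 85 through 186: 102 terms.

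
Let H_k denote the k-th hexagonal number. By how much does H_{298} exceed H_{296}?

298·(2·298 − 1) = 177310 and 296·(2·296 − 1) = 174936.
Difference: 177310 − 174936 = 2374.

2374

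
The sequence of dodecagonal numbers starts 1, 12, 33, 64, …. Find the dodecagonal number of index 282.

The 282nd dodecagonal number is n(5n−4) with n = 282.
282·(5·282 − 4) = 282·1406 = 396492.

396492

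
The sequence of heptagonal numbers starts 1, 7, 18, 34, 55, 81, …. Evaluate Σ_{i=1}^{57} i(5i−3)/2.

155933

Σ i(5i−3)/2 = (5Σi² − 3Σi) / 2 over i = 1..57.
Σi = 1653 and Σi² = 63365.
(5·63365 − 3·1653) / 2 = 311866/2 = 155933.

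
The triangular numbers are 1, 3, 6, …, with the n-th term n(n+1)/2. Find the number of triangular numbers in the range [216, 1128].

The n-th triangular number is n(n+1)/2.
Smallest index with value ≥ 216: n = 21 (giving 231).
Largest index with value ≤ 1128: n = 47 (giving 1128).
Indices 21 through 47: 27 terms.

27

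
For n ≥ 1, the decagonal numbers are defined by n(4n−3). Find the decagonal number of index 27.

The 27th decagonal number is n(4n−3) with n = 27.
27·(4·27 − 3) = 27·105 = 2835.

2835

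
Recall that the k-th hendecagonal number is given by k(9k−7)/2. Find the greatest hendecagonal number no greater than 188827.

188395

Solve n(9n−7)/2 ≤ 188827 for integer n.
n = 205 gives 188395 ≤ 188827, while n = 206 gives 190241 > 188827; so the answer is 188395.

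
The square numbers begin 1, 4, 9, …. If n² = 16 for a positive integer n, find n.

4

We need n² = 16, so n = √16 = 4.
Check: 4² = 16. ✓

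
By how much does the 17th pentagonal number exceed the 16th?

49

Consecutive pentagonal numbers differ by 3n − 2: here 3·17 − 2 = 49.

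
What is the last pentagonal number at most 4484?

Solve n(3n−1)/2 ≤ 4484 for integer n.
n = 54 gives 4347 ≤ 4484, while n = 55 gives 4510 > 4484; so the answer is 4347.

4347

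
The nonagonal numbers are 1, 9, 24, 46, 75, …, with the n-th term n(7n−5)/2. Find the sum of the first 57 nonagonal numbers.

217645

Σ i(7i−5)/2 = (7Σi² − 5Σi) / 2 over i = 1..57.
Σi = 1653 and Σi² = 63365.
(7·63365 − 5·1653) / 2 = 435290/2 = 217645.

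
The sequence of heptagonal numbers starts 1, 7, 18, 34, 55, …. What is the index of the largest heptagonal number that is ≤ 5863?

Solve n(5n−3)/2 ≤ 5863 for integer n.
n = 48 gives 5688 ≤ 5863, while n = 49 gives 5929 > 5863; so the answer is index 48.

48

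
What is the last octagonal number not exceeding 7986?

7701

Solve n(3n−2) ≤ 7986 for integer n.
n = 51 gives 7701 ≤ 7986, while n = 52 gives 8008 > 7986; so the answer is 7701.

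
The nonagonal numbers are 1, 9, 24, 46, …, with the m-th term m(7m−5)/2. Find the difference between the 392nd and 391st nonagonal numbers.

Consecutive nonagonal numbers differ by 7n − 6: here 7·392 − 6 = 2738.

2738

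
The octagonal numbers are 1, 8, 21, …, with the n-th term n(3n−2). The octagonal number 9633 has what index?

57

Set n(3n−2) = 9633, giving 3n² − 2n − 9633 = 0.
The discriminant is 4 + 12·9633 = 115600, and √115600 = 340.
So n = (2 + 340) / 6 = 342/6 = 57.
Check: 57·(3·57 − 2) = 9633. ✓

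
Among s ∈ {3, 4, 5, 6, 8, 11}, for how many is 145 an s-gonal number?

s = 3: P(3, 16) = 136 and P(3, 17) = 153; 145 is not s-gonal.
s = 4: P(4, 12) = 144 and P(4, 13) = 169; 145 is not s-gonal.
s = 5: P(5, 10) = 145. ✓
s = 6: P(6, 8) = 120 and P(6, 9) = 153; 145 is not s-gonal.
s = 8: P(8, 7) = 133 and P(8, 8) = 176; 145 is not s-gonal.
s = 11: P(11, 6) = 141 and P(11, 7) = 196; 145 is not s-gonal.
Hits: s ∈ {5} → 1.

1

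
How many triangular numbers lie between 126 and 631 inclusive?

The n-th triangular number is n(n+1)/2.
Smallest index with value ≥ 126: n = 16 (giving 136).
Largest index with value ≤ 631: n = 35 (giving 630).
Indices 16 through 35: 20 terms.

20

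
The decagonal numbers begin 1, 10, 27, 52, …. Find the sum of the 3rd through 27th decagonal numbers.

26575

Σ i(4i−3) = 4Σi² − 3Σi over i = 3..27.
Σi = 378 − 3 = 375 and Σi² = 6930 − 5 = 6925.
4·6925 − 3·375 = 26575.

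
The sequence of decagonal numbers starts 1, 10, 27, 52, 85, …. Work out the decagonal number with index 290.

335530

The 290th decagonal number is n(4n−3) with n = 290.
290·(4·290 − 3) = 290·1157 = 335530.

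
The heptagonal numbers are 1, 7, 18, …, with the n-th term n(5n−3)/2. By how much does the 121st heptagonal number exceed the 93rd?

121·(5·121 − 3)/2 = 36421 and 93·(5·93 − 3)/2 = 21483.
Difference: 36421 − 21483 = 14938.

14938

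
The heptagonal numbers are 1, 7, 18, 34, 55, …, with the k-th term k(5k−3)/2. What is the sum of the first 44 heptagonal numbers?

Σ i(5i−3)/2 = (5Σi² − 3Σi) / 2 over i = 1..44.
Σi = 990 and Σi² = 29370.
(5·29370 − 3·990) / 2 = 143880/2 = 71940.

71940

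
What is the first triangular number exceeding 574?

595

Solve n(n+1)/2 > 574 for integer n.
The largest n with value ≤ 574 is 33 (since 561 ≤ 574 < 595), so the first above is n = 34, value 595.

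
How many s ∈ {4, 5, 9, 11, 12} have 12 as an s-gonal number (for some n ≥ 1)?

s = 4: P(4, 3) = 9 and P(4, 4) = 16; 12 is not s-gonal.
s = 5: P(5, 3) = 12. ✓
s = 9: P(9, 2) = 9 and P(9, 3) = 24; 12 is not s-gonal.
s = 11: P(11, 2) = 11 and P(11, 3) = 30; 12 is not s-gonal.
s = 12: P(12, 2) = 12. ✓
Hits: s ∈ {5, 12} → 2.

2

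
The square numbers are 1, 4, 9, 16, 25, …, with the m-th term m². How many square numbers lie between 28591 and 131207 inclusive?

The n-th square number is n².
Smallest index with value ≥ 28591: n = 170 (giving 28900).
Largest index with value ≤ 131207: n = 362 (giving 131044).
Indices 170 through 362: 193 terms.

193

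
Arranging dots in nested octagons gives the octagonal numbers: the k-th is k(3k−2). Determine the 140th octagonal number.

The 140th octagonal number is n(3n−2) with n = 140.
140·(3·140 − 2) = 140·418 = 58520.

58520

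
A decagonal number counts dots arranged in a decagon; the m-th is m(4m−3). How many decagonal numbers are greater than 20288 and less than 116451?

The n-th decagonal number is n(4n−3).
Smallest index with value > 20288: n = 72 (giving 20520).
Largest index with value < 116451: n = 170 (giving 115090).
Indices 72 through 170: 99 terms.

99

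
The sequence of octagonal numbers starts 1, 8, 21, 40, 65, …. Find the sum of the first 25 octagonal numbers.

Σ i(3i−2) = 3Σi² − 2Σi over i = 1..25.
Σi = 325 and Σi² = 5525.
3·5525 − 2·325 = 15925.

15925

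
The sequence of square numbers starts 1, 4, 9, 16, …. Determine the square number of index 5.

25

5² = 25.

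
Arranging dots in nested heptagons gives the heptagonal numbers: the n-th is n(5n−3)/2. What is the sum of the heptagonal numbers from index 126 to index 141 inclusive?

Σ i(5i−3)/2 = (5Σi² − 3Σi) / 2 over i = 126..141.
Σi = 10011 − 7875 = 2136 and Σi² = 944371 − 658875 = 285496.
(5·285496 − 3·2136) / 2 = 1421072/2 = 710536.

710536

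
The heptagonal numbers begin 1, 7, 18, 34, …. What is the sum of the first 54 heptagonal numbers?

Σ i(5i−3)/2 = (5Σi² − 3Σi) / 2 over i = 1..54.
Σi = 1485 and Σi² = 53955.
(5·53955 − 3·1485) / 2 = 265320/2 = 132660.

132660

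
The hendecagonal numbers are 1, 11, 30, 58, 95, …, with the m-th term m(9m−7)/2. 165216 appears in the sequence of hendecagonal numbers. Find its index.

Set n(9n−7)/2 = 165216, giving 9n² − 7n − 330432 = 0.
So n = (7 + 3449) / 18 = 3456/18 = 192.

192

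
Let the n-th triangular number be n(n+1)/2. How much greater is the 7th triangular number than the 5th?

7·8/2 = 28 and 5·6/2 = 15.
Difference: 28 − 15 = 13.

13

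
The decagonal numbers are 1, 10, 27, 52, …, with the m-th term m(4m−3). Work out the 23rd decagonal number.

The 23rd decagonal number is n(4n−3) with n = 23.
23·(4·23 − 3) = 23·89 = 2047.

2047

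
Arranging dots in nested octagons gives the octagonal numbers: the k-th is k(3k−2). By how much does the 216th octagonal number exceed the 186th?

216·(3·216 − 2) = 139536 and 186·(3·186 − 2) = 103416.
Difference: 139536 − 103416 = 36120.

36120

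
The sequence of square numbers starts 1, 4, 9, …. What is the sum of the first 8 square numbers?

204

Σ_{i=1}^{8} i² = 8·9·17/6 = 204.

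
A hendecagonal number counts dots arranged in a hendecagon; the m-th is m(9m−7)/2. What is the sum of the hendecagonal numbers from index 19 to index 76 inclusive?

Σ i(9i−7)/2 = (9Σi² − 7Σi) / 2 over i = 19..76.
Σi = 2926 − 171 = 2755 and Σi² = 149226 − 2109 = 147117.
(9·147117 − 7·2755) / 2 = 1304768/2 = 652384.

652384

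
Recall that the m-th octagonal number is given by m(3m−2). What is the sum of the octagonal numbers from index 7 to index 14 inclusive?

Σ i(3i−2) = 3Σi² − 2Σi over i = 7..14.
Σi = 105 − 21 = 84 and Σi² = 1015 − 91 = 924.
3·924 − 2·84 = 2604.

2604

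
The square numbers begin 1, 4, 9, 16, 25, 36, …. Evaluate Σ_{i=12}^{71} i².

121330

Σ_{i=12}^{71} i² = 121836 − 506 = 121330.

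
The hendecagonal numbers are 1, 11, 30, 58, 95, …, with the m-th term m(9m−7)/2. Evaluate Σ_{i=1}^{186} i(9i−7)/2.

Σ i(9i−7)/2 = (9Σi² − 7Σi) / 2 over i = 1..186.
Σi = 17391 and Σi² = 2162281.
(9·2162281 − 7·17391) / 2 = 19338792/2 = 9669396.

9669396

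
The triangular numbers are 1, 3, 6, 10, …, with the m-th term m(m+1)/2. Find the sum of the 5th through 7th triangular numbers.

64

Σ i(i+1)/2 = (Σi² + Σi) / 2 over i = 5..7.
Σi = 28 − 10 = 18 and Σi² = 140 − 30 = 110.
(1·110 + 1·18) / 2 = 128/2 = 64.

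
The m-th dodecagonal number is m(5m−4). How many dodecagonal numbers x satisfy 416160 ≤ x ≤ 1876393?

325

The n-th dodecagonal number is n(5n−4).
Smallest index with value ≥ 416160: n = 289 (giving 416449).
Largest index with value ≤ 1876393: n = 613 (giving 1876393).
Indices 289 through 613: 325 terms.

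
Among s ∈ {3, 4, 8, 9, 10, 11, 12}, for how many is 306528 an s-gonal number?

1

s = 3: P(3, 782) = 306153 and P(3, 783) = 306936; 306528 is not s-gonal.
s = 4: P(4, 553) = 305809 and P(4, 554) = 306916; 306528 is not s-gonal.
s = 8: P(8, 319) = 304645 and P(8, 320) = 306560; 306528 is not s-gonal.
s = 9: P(9, 296) = 305916 and P(9, 297) = 307989; 306528 is not s-gonal.
s = 10: P(10, 277) = 306085 and P(10, 278) = 308302; 306528 is not s-gonal.
s = 11: P(11, 261) = 305631 and P(11, 262) = 307981; 306528 is not s-gonal.
s = 12: P(12, 248) = 306528. ✓
Hits: s ∈ {12} → 1.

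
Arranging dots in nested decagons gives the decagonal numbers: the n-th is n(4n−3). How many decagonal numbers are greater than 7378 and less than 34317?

49

The n-th decagonal number is n(4n−3).
Smallest index with value > 7378: n = 44 (giving 7612).
Largest index with value < 34317: n = 92 (giving 33580).
Indices 44 through 92: 49 terms.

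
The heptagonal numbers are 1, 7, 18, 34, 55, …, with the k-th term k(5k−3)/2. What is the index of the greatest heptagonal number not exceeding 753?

17

Solve n(5n−3)/2 ≤ 753 for integer n.
n = 17 gives 697 ≤ 753, while n = 18 gives 783 > 753; so the answer is index 17.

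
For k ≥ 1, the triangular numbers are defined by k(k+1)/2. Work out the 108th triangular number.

5886

108·109/2 = 11772/2 = 5886.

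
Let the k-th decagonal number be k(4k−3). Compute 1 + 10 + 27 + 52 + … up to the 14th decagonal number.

Σ i(4i−3) = 4Σi² − 3Σi over i = 1..14.
Σi = 105 and Σi² = 1015.
4·1015 − 3·105 = 3745.

3745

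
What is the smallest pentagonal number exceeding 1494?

Solve n(3n−1)/2 > 1494 for integer n.
The largest n with value ≤ 1494 is 31 (since 1426 ≤ 1494 < 1520), so the first above is n = 32, value 1520.

1520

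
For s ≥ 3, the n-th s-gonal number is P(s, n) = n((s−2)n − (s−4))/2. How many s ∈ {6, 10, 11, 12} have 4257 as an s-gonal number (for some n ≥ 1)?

s = 6: P(6, 46) = 4186 and P(6, 47) = 4371; 4257 is not s-gonal.
s = 10: P(10, 33) = 4257. ✓
s = 11: P(11, 31) = 4216 and P(11, 32) = 4496; 4257 is not s-gonal.
s = 12: P(12, 29) = 4089 and P(12, 30) = 4380; 4257 is not s-gonal.
Hits: s ∈ {10} → 1.

1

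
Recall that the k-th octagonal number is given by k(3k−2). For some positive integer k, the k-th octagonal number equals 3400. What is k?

34

Set n(3n−2) = 3400, giving 3n² − 2n − 3400 = 0.
The discriminant is 4 + 12·3400 = 40804, and √40804 = 202.
So n = (2 + 202) / 6 = 204/6 = 34.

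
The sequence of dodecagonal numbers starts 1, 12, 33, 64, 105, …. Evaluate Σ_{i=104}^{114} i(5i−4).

649209

Σ i(5i−4) = 5Σi² − 4Σi over i = 104..114.
Σi = 6555 − 5356 = 1199 and Σi² = 500365 − 369564 = 130801.
5·130801 − 4·1199 = 649209.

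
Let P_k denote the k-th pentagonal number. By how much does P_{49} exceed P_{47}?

287

49·(3·49 − 1)/2 = 3577 and 47·(3·47 − 1)/2 = 3290.
Difference: 3577 − 3290 = 287.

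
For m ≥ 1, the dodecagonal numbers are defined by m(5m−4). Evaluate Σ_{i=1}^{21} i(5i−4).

Σ i(5i−4) = 5Σi² − 4Σi over i = 1..21.
Σi = 231 and Σi² = 3311.
5·3311 − 4·231 = 15631.

15631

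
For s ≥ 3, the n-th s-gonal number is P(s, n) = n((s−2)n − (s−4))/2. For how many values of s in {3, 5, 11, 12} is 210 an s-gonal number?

2

s = 3: P(3, 20) = 210. ✓
s = 5: P(5, 12) = 210. ✓
s = 11: P(11, 7) = 196 and P(11, 8) = 260; 210 is not s-gonal.
s = 12: P(12, 6) = 156 and P(12, 7) = 217; 210 is not s-gonal.
Hits: s ∈ {3, 5} → 2.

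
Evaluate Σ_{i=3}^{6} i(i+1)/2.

Σ i(i+1)/2 = (Σi² + Σi) / 2 over i = 3..6.
Σi = 21 − 3 = 18 and Σi² = 91 − 5 = 86.
(1·86 + 1·18) / 2 = 104/2 = 52.

52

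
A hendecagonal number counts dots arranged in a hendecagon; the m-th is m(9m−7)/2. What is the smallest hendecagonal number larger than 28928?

Solve n(9n−7)/2 > 28928 for integer n.
The largest n with value ≤ 28928 is 80 (since 28520 ≤ 28928 < 29241), so the first above is n = 81, value 29241.

29241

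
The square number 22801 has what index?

151

We need n² = 22801, so n = √22801 = 151.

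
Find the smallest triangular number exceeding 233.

Solve n(n+1)/2 > 233 for integer n.
The largest n with value ≤ 233 is 21 (since 231 ≤ 233 < 253), so the first above is n = 22, value 253.

253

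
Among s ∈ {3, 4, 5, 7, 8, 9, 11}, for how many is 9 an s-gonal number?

s = 3: P(3, 3) = 6 and P(3, 4) = 10; 9 is not s-gonal.
s = 4: P(4, 3) = 9. ✓
s = 5: P(5, 2) = 5 and P(5, 3) = 12; 9 is not s-gonal.
s = 7: P(7, 2) = 7 and P(7, 3) = 18; 9 is not s-gonal.
s = 8: P(8, 2) = 8 and P(8, 3) = 21; 9 is not s-gonal.
s = 9: P(9, 2) = 9. ✓
s = 11: P(11, 1) = 1 and P(11, 2) = 11; 9 is not s-gonal.
Hits: s ∈ {4, 9} → 2.

2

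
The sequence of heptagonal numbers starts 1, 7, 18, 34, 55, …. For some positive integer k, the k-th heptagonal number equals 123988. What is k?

Set n(5n−3)/2 = 123988, giving 5n² − 3n − 247976 = 0.
The discriminant is 9 + 40·123988 = 4959529, and √4959529 = 2227.
So n = (3 + 2227) / 10 = 2230/10 = 223.
Check: 223·(5·223 − 3)/2 = 123988. ✓

223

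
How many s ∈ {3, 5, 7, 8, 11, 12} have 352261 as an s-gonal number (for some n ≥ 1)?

1

s = 3: P(3, 838) = 351541 and P(3, 839) = 352380; 352261 is not s-gonal.
s = 5: P(5, 484) = 351142 and P(5, 485) = 352595; 352261 is not s-gonal.
s = 7: P(7, 375) = 351000 and P(7, 376) = 352876; 352261 is not s-gonal.
s = 8: P(8, 343) = 352261. ✓
s = 11: P(11, 280) = 351820 and P(11, 281) = 354341; 352261 is not s-gonal.
s = 12: P(12, 265) = 350065 and P(12, 266) = 352716; 352261 is not s-gonal.
Hits: s ∈ {8} → 1.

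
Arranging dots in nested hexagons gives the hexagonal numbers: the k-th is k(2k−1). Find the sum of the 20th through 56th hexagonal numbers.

Σ i(2i−1) = 2Σi² − Σi over i = 20..56.
Σi = 1596 − 190 = 1406 and Σi² = 60116 − 2470 = 57646.
2·57646 − 1·1406 = 113886.

113886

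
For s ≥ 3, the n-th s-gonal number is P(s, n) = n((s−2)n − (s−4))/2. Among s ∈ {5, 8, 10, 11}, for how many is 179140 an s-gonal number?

1

s = 5: P(5, 345) = 178365 and P(5, 346) = 179401; 179140 is not s-gonal.
s = 8: P(8, 244) = 178120 and P(8, 245) = 179585; 179140 is not s-gonal.
s = 10: P(10, 212) = 179140. ✓
s = 11: P(11, 199) = 177508 and P(11, 200) = 179300; 179140 is not s-gonal.
Hits: s ∈ {10} → 1.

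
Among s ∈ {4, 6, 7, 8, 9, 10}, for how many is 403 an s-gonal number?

s = 4: P(4, 20) = 400 and P(4, 21) = 441; 403 is not s-gonal.
s = 6: P(6, 14) = 378 and P(6, 15) = 435; 403 is not s-gonal.
s = 7: P(7, 13) = 403. ✓
s = 8: P(8, 11) = 341 and P(8, 12) = 408; 403 is not s-gonal.
s = 9: P(9, 11) = 396 and P(9, 12) = 474; 403 is not s-gonal.
s = 10: P(10, 10) = 370 and P(10, 11) = 451; 403 is not s-gonal.
Hits: s ∈ {7} → 1.

1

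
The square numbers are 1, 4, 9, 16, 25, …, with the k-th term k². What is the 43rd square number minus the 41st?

43² = 1849 and 41² = 1681.
Difference: 1849 − 1681 = 168.

168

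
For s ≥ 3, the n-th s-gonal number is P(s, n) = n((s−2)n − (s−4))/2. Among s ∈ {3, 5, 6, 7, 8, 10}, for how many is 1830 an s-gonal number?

1

s = 3: P(3, 60) = 1830. ✓
s = 5: P(5, 35) = 1820 and P(5, 36) = 1926; 1830 is not s-gonal.
s = 6: P(6, 30) = 1770 and P(6, 31) = 1891; 1830 is not s-gonal.
s = 7: P(7, 27) = 1782 and P(7, 28) = 1918; 1830 is not s-gonal.
s = 8: P(8, 25) = 1825 and P(8, 26) = 1976; 1830 is not s-gonal.
s = 10: P(10, 21) = 1701 and P(10, 22) = 1870; 1830 is not s-gonal.
Hits: s ∈ {3} → 1.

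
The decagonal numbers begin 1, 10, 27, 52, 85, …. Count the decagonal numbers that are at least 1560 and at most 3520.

10

The n-th decagonal number is n(4n−3).
Smallest index with value ≥ 1560: n = 21 (giving 1701).
Largest index with value ≤ 3520: n = 30 (giving 3510).
Indices 21 through 30: 10 terms.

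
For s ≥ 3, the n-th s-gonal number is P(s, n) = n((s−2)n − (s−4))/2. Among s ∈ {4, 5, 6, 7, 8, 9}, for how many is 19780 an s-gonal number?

s = 4: P(4, 140) = 19600 and P(4, 141) = 19881; 19780 is not s-gonal.
s = 5: P(5, 115) = 19780. ✓
s = 6: P(6, 99) = 19503 and P(6, 100) = 19900; 19780 is not s-gonal.
s = 7: P(7, 89) = 19669 and P(7, 90) = 20115; 19780 is not s-gonal.
s = 8: P(8, 81) = 19521 and P(8, 82) = 20008; 19780 is not s-gonal.
s = 9: P(9, 75) = 19500 and P(9, 76) = 20026; 19780 is not s-gonal.
Hits: s ∈ {5} → 1.

1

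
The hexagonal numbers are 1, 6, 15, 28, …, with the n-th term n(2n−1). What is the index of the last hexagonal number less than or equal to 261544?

361

Solve n(2n−1) ≤ 261544 for integer n.
n = 361 gives 260281 ≤ 261544, while n = 362 gives 261726 > 261544; so the answer is index 361.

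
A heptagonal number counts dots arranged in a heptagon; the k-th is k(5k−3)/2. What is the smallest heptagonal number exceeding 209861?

Solve n(5n−3)/2 > 209861 for integer n.
The largest n with value ≤ 209861 is 290 (since 209815 ≤ 209861 < 211266), so the first above is n = 291, value 211266.

211266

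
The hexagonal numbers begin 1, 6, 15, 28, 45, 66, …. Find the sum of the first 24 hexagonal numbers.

9500

Σ i(2i−1) = 2Σi² − Σi over i = 1..24.
Σi = 300 and Σi² = 4900.
2·4900 − 1·300 = 9500.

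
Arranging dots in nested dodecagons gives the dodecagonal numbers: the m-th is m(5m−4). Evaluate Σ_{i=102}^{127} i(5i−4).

Σ i(5i−4) = 5Σi² − 4Σi over i = 102..127.
Σi = 8128 − 5151 = 2977 and Σi² = 690880 − 348551 = 342329.
5·342329 − 4·2977 = 1699737.

1699737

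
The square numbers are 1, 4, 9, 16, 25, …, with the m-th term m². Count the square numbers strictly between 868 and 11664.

78

The n-th square number is n².
Smallest index with value > 868: n = 30 (giving 900).
Largest index with value < 11664: n = 107 (giving 11449).
Indices 30 through 107: 78 terms.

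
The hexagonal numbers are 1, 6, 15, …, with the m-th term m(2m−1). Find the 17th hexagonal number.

561

The 17th hexagonal number is n(2n−1) with n = 17.
17·(2·17 − 1) = 17·33 = 561.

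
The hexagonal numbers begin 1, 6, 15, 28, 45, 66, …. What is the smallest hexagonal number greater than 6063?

6216

Solve n(2n−1) > 6063 for integer n.
The largest n with value ≤ 6063 is 55 (since 5995 ≤ 6063 < 6216), so the first above is n = 56, value 6216.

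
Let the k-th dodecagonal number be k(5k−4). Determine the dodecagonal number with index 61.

61·(5·61 − 4) = 61·301 = 18361.

18361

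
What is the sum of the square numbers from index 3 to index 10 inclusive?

Σ_{i=3}^{10} i² = 385 − 5 = 380.

380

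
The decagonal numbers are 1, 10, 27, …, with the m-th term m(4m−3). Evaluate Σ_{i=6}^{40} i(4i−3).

Σ i(4i−3) = 4Σi² − 3Σi over i = 6..40.
Σi = 820 − 15 = 805 and Σi² = 22140 − 55 = 22085.
4·22085 − 3·805 = 85925.

85925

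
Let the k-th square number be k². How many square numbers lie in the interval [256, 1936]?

29

The n-th square number is n².
Smallest index with value ≥ 256: n = 16 (giving 256).
Largest index with value ≤ 1936: n = 44 (giving 1936).
Indices 16 through 44: 29 terms.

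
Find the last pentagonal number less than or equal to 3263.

Solve n(3n−1)/2 ≤ 3263 for integer n.
n = 46 gives 3151 ≤ 3263, while n = 47 gives 3290 > 3263; so the answer is 3151.

3151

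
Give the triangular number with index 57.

The 57th triangular number is n(n+1)/2 with n = 57.
57·58/2 = 3306/2 = 1653.

1653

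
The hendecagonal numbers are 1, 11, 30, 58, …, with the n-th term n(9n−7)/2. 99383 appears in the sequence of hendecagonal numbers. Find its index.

149

Set n(9n−7)/2 = 99383, giving 9n² − 7n − 198766 = 0.
The discriminant is 49 + 72·99383 = 7155625, and √7155625 = 2675.
So n = (7 + 2675) / 18 = 2682/18 = 149.
Check: 149·(9·149 − 7)/2 = 99383. ✓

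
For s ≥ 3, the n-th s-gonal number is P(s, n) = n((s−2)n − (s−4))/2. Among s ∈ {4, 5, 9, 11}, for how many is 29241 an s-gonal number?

2

s = 4: P(4, 171) = 29241. ✓
s = 5: P(5, 139) = 28912 and P(5, 140) = 29330; 29241 is not s-gonal.
s = 9: P(9, 91) = 28756 and P(9, 92) = 29394; 29241 is not s-gonal.
s = 11: P(11, 81) = 29241. ✓
Hits: s ∈ {4, 11} → 2.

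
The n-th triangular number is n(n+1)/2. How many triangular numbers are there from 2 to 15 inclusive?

4

The n-th triangular number is n(n+1)/2.
Smallest index with value ≥ 2: n = 2 (giving 3).
Largest index with value ≤ 15: n = 5 (giving 15).
Indices 2 through 5: 4 terms.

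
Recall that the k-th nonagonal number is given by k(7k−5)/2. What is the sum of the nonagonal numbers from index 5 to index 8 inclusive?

544

Σ i(7i−5)/2 = (7Σi² − 5Σi) / 2 over i = 5..8.
Σi = 36 − 10 = 26 and Σi² = 204 − 30 = 174.
(7·174 − 5·26) / 2 = 1088/2 = 544.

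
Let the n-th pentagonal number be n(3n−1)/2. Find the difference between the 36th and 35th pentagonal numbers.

106

Consecutive pentagonal numbers differ by 3n − 2: here 3·36 − 2 = 106.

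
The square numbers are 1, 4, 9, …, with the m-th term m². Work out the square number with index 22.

484

22² = 484.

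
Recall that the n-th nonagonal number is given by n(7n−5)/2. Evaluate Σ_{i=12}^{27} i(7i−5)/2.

21704

Σ i(7i−5)/2 = (7Σi² − 5Σi) / 2 over i = 12..27.
Σi = 378 − 66 = 312 and Σi² = 6930 − 506 = 6424.
(7·6424 − 5·312) / 2 = 43408/2 = 21704.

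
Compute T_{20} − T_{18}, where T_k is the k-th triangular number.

39

20·21/2 = 210 and 18·19/2 = 171.
Difference: 210 − 171 = 39.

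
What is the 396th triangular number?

78606

The 396th triangular number is n(n+1)/2 with n = 396.
396·397/2 = 157212/2 = 78606.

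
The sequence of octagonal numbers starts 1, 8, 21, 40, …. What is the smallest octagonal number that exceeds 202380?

Solve n(3n−2) > 202380 for integer n.
The largest n with value ≤ 202380 is 260 (since 202280 ≤ 202380 < 203841), so the first above is n = 261, value 203841.

203841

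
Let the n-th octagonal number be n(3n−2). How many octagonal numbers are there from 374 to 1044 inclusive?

The n-th octagonal number is n(3n−2).
Smallest index with value ≥ 374: n = 12 (giving 408).
Largest index with value ≤ 1044: n = 18 (giving 936).
Indices 12 through 18: 7 terms.

7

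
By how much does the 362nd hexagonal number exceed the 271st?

115115

362·(2·362 − 1) = 261726 and 271·(2·271 − 1) = 146611.
Difference: 261726 − 146611 = 115115.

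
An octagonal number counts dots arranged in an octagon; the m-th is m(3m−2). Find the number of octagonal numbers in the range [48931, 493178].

277

The n-th octagonal number is n(3n−2).
Smallest index with value ≥ 48931: n = 129 (giving 49665).
Largest index with value ≤ 493178: n = 405 (giving 491265).
Indices 129 through 405: 277 terms.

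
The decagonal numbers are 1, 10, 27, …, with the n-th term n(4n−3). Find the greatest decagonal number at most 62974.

62125

Solve n(4n−3) ≤ 62974 for integer n.
n = 125 gives 62125 ≤ 62974, while n = 126 gives 63126 > 62974; so the answer is 62125.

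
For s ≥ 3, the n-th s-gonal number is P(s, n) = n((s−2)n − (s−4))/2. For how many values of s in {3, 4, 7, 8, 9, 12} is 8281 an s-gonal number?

s = 3: P(3, 128) = 8256 and P(3, 129) = 8385; 8281 is not s-gonal.
s = 4: P(4, 91) = 8281. ✓
s = 7: P(7, 57) = 8037 and P(7, 58) = 8323; 8281 is not s-gonal.
s = 8: P(8, 52) = 8008 and P(8, 53) = 8321; 8281 is not s-gonal.
s = 9: P(9, 49) = 8281. ✓
s = 12: P(12, 41) = 8241 and P(12, 42) = 8652; 8281 is not s-gonal.
Hits: s ∈ {4, 9} → 2.

2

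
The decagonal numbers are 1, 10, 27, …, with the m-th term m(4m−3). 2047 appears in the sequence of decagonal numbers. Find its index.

Set n(4n−3) = 2047, giving 4n² − 3n − 2047 = 0.
The discriminant is 9 + 16·2047 = 32761, and √32761 = 181.
So n = (3 + 181) / 8 = 184/8 = 23.
Check: 23·(4·23 − 3) = 2047. ✓

23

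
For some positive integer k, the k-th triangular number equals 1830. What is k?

60

Set n(n+1)/2 = 1830, giving n² + n − 3660 = 0.
The discriminant is 1 + 8·1830 = 14641, and √14641 = 121.
So n = (-1 + 121) / 2 = 120/2 = 60.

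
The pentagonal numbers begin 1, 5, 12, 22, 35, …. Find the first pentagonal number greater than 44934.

Solve n(3n−1)/2 > 44934 for integer n.
The largest n with value ≤ 44934 is 173 (since 44807 ≤ 44934 < 45327), so the first above is n = 174, value 45327.

45327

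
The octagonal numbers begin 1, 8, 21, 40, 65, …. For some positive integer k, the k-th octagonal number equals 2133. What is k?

27

Set n(3n−2) = 2133, giving 3n² − 2n − 2133 = 0.
So n = (2 + 160) / 6 = 162/6 = 27.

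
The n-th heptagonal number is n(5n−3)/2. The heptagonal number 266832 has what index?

327

Set n(5n−3)/2 = 266832, giving 5n² − 3n − 533664 = 0.
The discriminant is 9 + 40·266832 = 10673289, and √10673289 = 3267.
So n = (3 + 3267) / 10 = 3270/10 = 327.
Check: 327·(5·327 − 3)/2 = 266832. ✓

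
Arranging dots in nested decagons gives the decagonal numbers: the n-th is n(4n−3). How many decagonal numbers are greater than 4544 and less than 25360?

The n-th decagonal number is n(4n−3).
Smallest index with value > 4544: n = 35 (giving 4795).
Largest index with value < 25360: n = 79 (giving 24727).
Indices 35 through 79: 45 terms.

45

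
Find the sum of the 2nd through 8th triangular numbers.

Σ i(i+1)/2 = (Σi² + Σi) / 2 over i = 2..8.
Σi = 36 − 1 = 35 and Σi² = 204 − 1 = 203.
(1·203 + 1·35) / 2 = 238/2 = 119.

119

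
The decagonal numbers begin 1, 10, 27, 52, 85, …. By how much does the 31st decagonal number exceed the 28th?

31·(4·31 − 3) = 3751 and 28·(4·28 − 3) = 3052.
Difference: 3751 − 3052 = 699.

699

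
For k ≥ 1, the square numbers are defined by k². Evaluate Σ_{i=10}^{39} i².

20255

Σ_{i=10}^{39} i² = 20540 − 285 = 20255.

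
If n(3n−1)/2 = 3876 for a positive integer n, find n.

51

Set n(3n−1)/2 = 3876, giving 3n² − n − 7752 = 0.
The discriminant is 1 + 24·3876 = 93025, and √93025 = 305.
So n = (1 + 305) / 6 = 306/6 = 51.
Check: 51·(3·51 − 1)/2 = 3876. ✓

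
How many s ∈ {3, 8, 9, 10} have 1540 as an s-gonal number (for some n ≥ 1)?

s = 3: P(3, 55) = 1540. ✓
s = 8: P(8, 22) = 1408 and P(8, 23) = 1541; 1540 is not s-gonal.
s = 9: P(9, 21) = 1491 and P(9, 22) = 1639; 1540 is not s-gonal.
s = 10: P(10, 20) = 1540. ✓
Hits: s ∈ {3, 10} → 2.

2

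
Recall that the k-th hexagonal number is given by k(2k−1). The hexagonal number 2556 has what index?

Set n(2n−1) = 2556, giving 2n² − n − 2556 = 0.
The discriminant is 1 + 8·2556 = 20449, and √20449 = 143.
So n = (1 + 143) / 4 = 144/4 = 36.
Check: 36·(2·36 − 1) = 2556. ✓

36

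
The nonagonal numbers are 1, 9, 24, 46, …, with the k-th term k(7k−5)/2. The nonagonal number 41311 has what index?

Set n(7n−5)/2 = 41311, giving 7n² − 5n − 82622 = 0.
The discriminant is 25 + 56·41311 = 2313441, and √2313441 = 1521.
So n = (5 + 1521) / 14 = 1526/14 = 109.
Check: 109·(7·109 − 5)/2 = 41311. ✓

109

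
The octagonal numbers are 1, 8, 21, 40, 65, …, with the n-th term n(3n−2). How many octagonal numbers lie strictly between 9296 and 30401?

44

The n-th octagonal number is n(3n−2).
Smallest index with value > 9296: n = 57 (giving 9633).
Largest index with value < 30401: n = 100 (giving 29800).
Indices 57 through 100: 44 terms.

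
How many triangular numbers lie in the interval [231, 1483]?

The n-th triangular number is n(n+1)/2.
Smallest index with value ≥ 231: n = 21 (giving 231).
Largest index with value ≤ 1483: n = 53 (giving 1431).
Indices 21 through 53: 33 terms.

33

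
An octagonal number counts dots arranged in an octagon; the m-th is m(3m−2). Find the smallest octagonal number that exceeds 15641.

15841

Solve n(3n−2) > 15641 for integer n.
The largest n with value ≤ 15641 is 72 (since 15408 ≤ 15641 < 15841), so the first above is n = 73, value 15841.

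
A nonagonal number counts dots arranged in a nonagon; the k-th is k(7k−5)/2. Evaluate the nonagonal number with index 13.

The 13th nonagonal number is n(7n−5)/2 with n = 13.
13·(7·13 − 5)/2 = 13·86/2 = 13·43 = 559.

559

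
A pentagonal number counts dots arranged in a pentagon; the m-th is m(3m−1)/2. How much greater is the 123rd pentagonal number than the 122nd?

Consecutive pentagonal numbers differ by 3n − 2: here 3·123 − 2 = 367.

367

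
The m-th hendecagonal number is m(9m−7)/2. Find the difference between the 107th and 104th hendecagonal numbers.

2838

107·(9·107 − 7)/2 = 51146 and 104·(9·104 − 7)/2 = 48308.
Difference: 51146 − 48308 = 2838.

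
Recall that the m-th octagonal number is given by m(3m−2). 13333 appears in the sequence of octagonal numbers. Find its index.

Set n(3n−2) = 13333, giving 3n² − 2n − 13333 = 0.
The discriminant is 4 + 12·13333 = 160000, and √160000 = 400.
So n = (2 + 400) / 6 = 402/6 = 67.
Check: 67·(3·67 − 2) = 13333. ✓

67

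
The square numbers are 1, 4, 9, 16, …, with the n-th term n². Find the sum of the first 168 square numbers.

Σ_{i=1}^{168} i² = 168·169·337/6 = 1594684.

1594684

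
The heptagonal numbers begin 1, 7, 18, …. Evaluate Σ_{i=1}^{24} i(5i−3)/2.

Σ i(5i−3)/2 = (5Σi² − 3Σi) / 2 over i = 1..24.
Σi = 300 and Σi² = 4900.
(5·4900 − 3·300) / 2 = 23600/2 = 11800.

11800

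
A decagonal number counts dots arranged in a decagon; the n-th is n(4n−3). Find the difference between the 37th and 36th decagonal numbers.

289

Consecutive decagonal numbers differ by 8n − 7: here 8·37 − 7 = 289.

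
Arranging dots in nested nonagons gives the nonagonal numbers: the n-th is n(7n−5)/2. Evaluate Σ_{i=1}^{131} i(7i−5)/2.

2631266

Σ i(7i−5)/2 = (7Σi² − 5Σi) / 2 over i = 1..131.
Σi = 8646 and Σi² = 757966.
(7·757966 − 5·8646) / 2 = 5262532/2 = 2631266.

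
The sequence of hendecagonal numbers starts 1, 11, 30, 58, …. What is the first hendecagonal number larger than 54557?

Solve n(9n−7)/2 > 54557 for integer n.
The largest n with value ≤ 54557 is 110 (since 54065 ≤ 54557 < 55056), so the first above is n = 111, value 55056.

55056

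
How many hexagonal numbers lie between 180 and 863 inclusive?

The n-th hexagonal number is n(2n−1).
Smallest index with value ≥ 180: n = 10 (giving 190).
Largest index with value ≤ 863: n = 21 (giving 861).
Indices 10 through 21: 12 terms.

12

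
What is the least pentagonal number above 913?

925

Solve n(3n−1)/2 > 913 for integer n.
The largest n with value ≤ 913 is 24 (since 852 ≤ 913 < 925), so the first above is n = 25, value 925.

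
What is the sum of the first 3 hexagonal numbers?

22

Σ i(2i−1) = 2Σi² − Σi over i = 1..3.
Σi = 6 and Σi² = 14.
2·14 − 1·6 = 22.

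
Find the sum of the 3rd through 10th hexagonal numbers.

Σ i(2i−1) = 2Σi² − Σi over i = 3..10.
Σi = 55 − 3 = 52 and Σi² = 385 − 5 = 380.
2·380 − 1·52 = 708.

708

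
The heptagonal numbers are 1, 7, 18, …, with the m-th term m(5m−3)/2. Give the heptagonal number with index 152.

57532

The 152nd heptagonal number is n(5n−3)/2 with n = 152.
152·(5·152 − 3)/2 = 152·757/2 = 57532.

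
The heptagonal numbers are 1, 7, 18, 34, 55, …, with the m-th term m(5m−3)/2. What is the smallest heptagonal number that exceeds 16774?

17098

Solve n(5n−3)/2 > 16774 for integer n.
The largest n with value ≤ 16774 is 82 (since 16687 ≤ 16774 < 17098), so the first above is n = 83, value 17098.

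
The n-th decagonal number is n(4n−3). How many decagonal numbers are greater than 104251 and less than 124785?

The n-th decagonal number is n(4n−3).
Smallest index with value > 104251: n = 162 (giving 104490).
Largest index with value < 124785: n = 176 (giving 123376).
Indices 162 through 176: 15 terms.

15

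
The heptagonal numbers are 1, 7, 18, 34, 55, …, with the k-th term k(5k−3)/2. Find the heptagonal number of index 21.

The 21st heptagonal number is n(5n−3)/2 with n = 21.
21·(5·21 − 3)/2 = 21·102/2 = 21·51 = 1071.

1071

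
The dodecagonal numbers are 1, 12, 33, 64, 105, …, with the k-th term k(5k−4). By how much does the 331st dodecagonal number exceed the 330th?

3301

Consecutive dodecagonal numbers differ by 10n − 9: here 10·331 − 9 = 3301.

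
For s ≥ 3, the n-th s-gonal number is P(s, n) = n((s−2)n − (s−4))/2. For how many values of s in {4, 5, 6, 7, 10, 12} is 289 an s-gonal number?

1

s = 4: P(4, 17) = 289. ✓
s = 5: P(5, 14) = 287 and P(5, 15) = 330; 289 is not s-gonal.
s = 6: P(6, 12) = 276 and P(6, 13) = 325; 289 is not s-gonal.
s = 7: P(7, 11) = 286 and P(7, 12) = 342; 289 is not s-gonal.
s = 10: P(10, 8) = 232 and P(10, 9) = 297; 289 is not s-gonal.
s = 12: P(12, 8) = 288 and P(12, 9) = 369; 289 is not s-gonal.
Hits: s ∈ {4} → 1.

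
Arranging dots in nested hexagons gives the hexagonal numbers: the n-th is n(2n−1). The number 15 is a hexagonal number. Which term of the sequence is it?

3

Set n(2n−1) = 15, giving 2n² − n − 15 = 0.
The discriminant is 1 + 8·15 = 121, and √121 = 11.
So n = (1 + 11) / 4 = 12/4 = 3.
Check: 3·(2·3 − 1) = 15. ✓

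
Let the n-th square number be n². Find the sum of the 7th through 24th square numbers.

Σ_{i=7}^{24} i² = 4900 − 91 = 4809.

4809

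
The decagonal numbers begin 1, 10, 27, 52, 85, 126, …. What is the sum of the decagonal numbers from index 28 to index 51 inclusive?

Σ i(4i−3) = 4Σi² − 3Σi over i = 28..51.
Σi = 1326 − 378 = 948 and Σi² = 45526 − 6930 = 38596.
4·38596 − 3·948 = 151540.

151540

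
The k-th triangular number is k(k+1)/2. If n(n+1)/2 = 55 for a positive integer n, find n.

Set n(n+1)/2 = 55, giving n² + n − 110 = 0.
The discriminant is 1 + 8·55 = 441, and √441 = 21.
So n = (-1 + 21) / 2 = 20/2 = 10.

10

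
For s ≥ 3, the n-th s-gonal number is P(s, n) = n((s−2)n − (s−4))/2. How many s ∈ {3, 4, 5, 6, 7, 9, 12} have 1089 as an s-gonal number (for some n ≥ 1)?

2

s = 3: P(3, 46) = 1081 and P(3, 47) = 1128; 1089 is not s-gonal.
s = 4: P(4, 33) = 1089. ✓
s = 5: P(5, 27) = 1080 and P(5, 28) = 1162; 1089 is not s-gonal.
s = 6: P(6, 23) = 1035 and P(6, 24) = 1128; 1089 is not s-gonal.
s = 7: P(7, 21) = 1071 and P(7, 22) = 1177; 1089 is not s-gonal.
s = 9: P(9, 18) = 1089. ✓
s = 12: P(12, 15) = 1065 and P(12, 16) = 1216; 1089 is not s-gonal.
Hits: s ∈ {4, 9} → 2.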